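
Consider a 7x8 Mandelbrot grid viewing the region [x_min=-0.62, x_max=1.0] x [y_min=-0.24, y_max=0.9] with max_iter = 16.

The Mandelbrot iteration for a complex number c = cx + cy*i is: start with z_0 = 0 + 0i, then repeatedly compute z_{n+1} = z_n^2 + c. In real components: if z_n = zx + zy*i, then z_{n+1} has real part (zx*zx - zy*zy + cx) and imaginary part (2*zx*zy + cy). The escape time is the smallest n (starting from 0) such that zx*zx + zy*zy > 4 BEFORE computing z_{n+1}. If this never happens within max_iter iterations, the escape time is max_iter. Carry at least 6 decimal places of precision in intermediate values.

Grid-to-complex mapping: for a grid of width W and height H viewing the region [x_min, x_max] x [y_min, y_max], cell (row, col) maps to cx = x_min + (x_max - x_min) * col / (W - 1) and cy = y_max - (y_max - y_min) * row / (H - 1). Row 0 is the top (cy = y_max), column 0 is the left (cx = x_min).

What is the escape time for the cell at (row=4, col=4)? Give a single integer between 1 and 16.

z_0 = 0 + 0i, c = 0.4600 + 0.2486i
Iter 1: z = 0.4600 + 0.2486i, |z|^2 = 0.2734
Iter 2: z = 0.6098 + 0.4773i, |z|^2 = 0.5996
Iter 3: z = 0.6041 + 0.8306i, |z|^2 = 1.0549
Iter 4: z = 0.1350 + 1.2522i, |z|^2 = 1.5861
Iter 5: z = -1.0897 + 0.5866i, |z|^2 = 1.5314
Iter 6: z = 1.3033 + -1.0297i, |z|^2 = 2.7590
Iter 7: z = 1.0984 + -2.4356i, |z|^2 = 7.1385
Escaped at iteration 7

Answer: 7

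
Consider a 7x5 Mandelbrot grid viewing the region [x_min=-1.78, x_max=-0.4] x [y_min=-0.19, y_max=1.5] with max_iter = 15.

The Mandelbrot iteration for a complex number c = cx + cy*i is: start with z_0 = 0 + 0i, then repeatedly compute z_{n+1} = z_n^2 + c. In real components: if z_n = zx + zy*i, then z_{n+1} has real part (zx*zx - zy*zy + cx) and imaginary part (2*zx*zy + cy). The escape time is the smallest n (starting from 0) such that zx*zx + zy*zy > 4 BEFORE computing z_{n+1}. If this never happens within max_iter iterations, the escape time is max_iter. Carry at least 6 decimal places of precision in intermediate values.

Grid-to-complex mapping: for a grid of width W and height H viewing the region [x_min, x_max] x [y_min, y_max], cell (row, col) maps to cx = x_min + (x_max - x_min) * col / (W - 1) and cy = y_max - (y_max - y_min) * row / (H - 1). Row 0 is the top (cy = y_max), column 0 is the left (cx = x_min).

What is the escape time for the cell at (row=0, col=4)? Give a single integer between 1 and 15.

Answer: 2

Derivation:
z_0 = 0 + 0i, c = -0.8600 + 1.5000i
Iter 1: z = -0.8600 + 1.5000i, |z|^2 = 2.9896
Iter 2: z = -2.3704 + -1.0800i, |z|^2 = 6.7852
Escaped at iteration 2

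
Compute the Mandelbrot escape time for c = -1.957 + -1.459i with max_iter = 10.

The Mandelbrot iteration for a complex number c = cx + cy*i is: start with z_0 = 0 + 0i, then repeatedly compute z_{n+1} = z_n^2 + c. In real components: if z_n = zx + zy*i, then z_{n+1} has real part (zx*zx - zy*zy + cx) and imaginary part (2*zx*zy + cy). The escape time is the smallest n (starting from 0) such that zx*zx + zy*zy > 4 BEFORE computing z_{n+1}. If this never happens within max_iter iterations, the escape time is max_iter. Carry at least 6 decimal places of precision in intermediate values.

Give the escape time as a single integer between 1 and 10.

Answer: 1

Derivation:
z_0 = 0 + 0i, c = -1.9570 + -1.4590i
Iter 1: z = -1.9570 + -1.4590i, |z|^2 = 5.9585
Escaped at iteration 1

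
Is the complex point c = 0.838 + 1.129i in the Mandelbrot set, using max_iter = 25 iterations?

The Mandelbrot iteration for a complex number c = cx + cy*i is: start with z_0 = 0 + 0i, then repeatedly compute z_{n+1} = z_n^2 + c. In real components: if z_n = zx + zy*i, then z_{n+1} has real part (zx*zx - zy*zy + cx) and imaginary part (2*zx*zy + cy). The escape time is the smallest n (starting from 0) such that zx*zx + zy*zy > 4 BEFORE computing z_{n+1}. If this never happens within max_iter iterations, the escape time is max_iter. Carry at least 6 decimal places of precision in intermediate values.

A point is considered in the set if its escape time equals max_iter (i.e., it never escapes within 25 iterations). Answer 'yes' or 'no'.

Answer: no

Derivation:
z_0 = 0 + 0i, c = 0.8380 + 1.1290i
Iter 1: z = 0.8380 + 1.1290i, |z|^2 = 1.9769
Iter 2: z = 0.2656 + 3.0212i, |z|^2 = 9.1982
Escaped at iteration 2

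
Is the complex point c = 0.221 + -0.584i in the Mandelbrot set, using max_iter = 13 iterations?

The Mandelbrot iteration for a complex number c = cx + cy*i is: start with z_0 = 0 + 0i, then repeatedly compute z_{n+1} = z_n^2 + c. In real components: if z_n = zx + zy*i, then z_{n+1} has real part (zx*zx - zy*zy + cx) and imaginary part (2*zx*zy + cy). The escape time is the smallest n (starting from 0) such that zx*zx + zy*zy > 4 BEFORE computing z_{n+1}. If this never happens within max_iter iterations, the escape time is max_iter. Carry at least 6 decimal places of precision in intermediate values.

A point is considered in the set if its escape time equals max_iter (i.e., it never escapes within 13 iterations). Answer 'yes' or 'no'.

Answer: yes

Derivation:
z_0 = 0 + 0i, c = 0.2210 + -0.5840i
Iter 1: z = 0.2210 + -0.5840i, |z|^2 = 0.3899
Iter 2: z = -0.0712 + -0.8421i, |z|^2 = 0.7143
Iter 3: z = -0.4831 + -0.4641i, |z|^2 = 0.4487
Iter 4: z = 0.2390 + -0.1356i, |z|^2 = 0.0755
Iter 5: z = 0.2597 + -0.6488i, |z|^2 = 0.4885
Iter 6: z = -0.1325 + -0.9211i, |z|^2 = 0.8659
Iter 7: z = -0.6098 + -0.3399i, |z|^2 = 0.4874
Iter 8: z = 0.4774 + -0.1695i, |z|^2 = 0.2566
Iter 9: z = 0.4201 + -0.7458i, |z|^2 = 0.7327
Iter 10: z = -0.1587 + -1.2107i, |z|^2 = 1.4910
Iter 11: z = -1.2196 + -0.1997i, |z|^2 = 1.5273
Iter 12: z = 1.6685 + -0.0969i, |z|^2 = 2.7933
Did not escape in 13 iterations → in set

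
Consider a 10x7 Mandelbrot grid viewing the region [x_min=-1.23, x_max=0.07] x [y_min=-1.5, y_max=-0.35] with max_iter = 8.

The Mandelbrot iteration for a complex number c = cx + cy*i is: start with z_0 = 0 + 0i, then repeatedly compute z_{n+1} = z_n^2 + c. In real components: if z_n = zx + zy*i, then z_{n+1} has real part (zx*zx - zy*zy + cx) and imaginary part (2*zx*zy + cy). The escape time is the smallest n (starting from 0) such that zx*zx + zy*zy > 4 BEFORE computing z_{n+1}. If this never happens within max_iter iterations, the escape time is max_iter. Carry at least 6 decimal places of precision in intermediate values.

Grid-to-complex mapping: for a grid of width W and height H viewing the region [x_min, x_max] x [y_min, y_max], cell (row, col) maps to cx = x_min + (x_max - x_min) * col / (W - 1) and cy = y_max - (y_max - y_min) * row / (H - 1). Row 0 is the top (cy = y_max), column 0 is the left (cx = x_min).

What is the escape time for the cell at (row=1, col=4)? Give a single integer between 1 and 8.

z_0 = 0 + 0i, c = -0.6522 + -0.5417i
Iter 1: z = -0.6522 + -0.5417i, |z|^2 = 0.7188
Iter 2: z = -0.5202 + 0.1649i, |z|^2 = 0.2978
Iter 3: z = -0.4088 + -0.7132i, |z|^2 = 0.6758
Iter 4: z = -0.9938 + 0.0414i, |z|^2 = 0.9894
Iter 5: z = 0.3338 + -0.6241i, |z|^2 = 0.5009
Iter 6: z = -0.9303 + -0.9583i, |z|^2 = 1.7837
Iter 7: z = -0.7051 + 1.2412i, |z|^2 = 2.0378

Answer: 8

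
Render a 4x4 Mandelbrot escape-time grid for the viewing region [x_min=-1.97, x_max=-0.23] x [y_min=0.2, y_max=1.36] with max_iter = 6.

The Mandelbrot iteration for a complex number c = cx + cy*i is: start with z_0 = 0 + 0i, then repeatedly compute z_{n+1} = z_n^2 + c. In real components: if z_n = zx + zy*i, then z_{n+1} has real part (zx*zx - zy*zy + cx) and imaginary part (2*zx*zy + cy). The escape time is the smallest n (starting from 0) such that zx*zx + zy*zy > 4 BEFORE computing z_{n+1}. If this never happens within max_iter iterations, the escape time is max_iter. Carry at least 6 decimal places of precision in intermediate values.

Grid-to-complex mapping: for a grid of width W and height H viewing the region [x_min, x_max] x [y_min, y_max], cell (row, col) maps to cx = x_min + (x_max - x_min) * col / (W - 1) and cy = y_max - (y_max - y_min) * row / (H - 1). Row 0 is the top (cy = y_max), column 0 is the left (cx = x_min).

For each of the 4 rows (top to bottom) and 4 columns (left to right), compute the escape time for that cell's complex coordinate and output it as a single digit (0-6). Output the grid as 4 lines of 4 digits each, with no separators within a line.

(row=0, col=0): c = -1.9700 + 1.3600i → escape time 1
(row=0, col=1): c = -1.3900 + 1.3600i → escape time 2
(row=0, col=2): c = -0.8100 + 1.3600i → escape time 2
(row=0, col=3): c = -0.2300 + 1.3600i → escape time 2
(row=1, col=0): c = -1.9700 + 0.9733i → escape time 1
(row=1, col=1): c = -1.3900 + 0.9733i → escape time 3
(row=1, col=2): c = -0.8100 + 0.9733i → escape time 3
(row=1, col=3): c = -0.2300 + 0.9733i → escape time 6
(row=2, col=0): c = -1.9700 + 0.5867i → escape time 1
(row=2, col=1): c = -1.3900 + 0.5867i → escape time 3
(row=2, col=2): c = -0.8100 + 0.5867i → escape time 5
(row=2, col=3): c = -0.2300 + 0.5867i → escape time 6
(row=3, col=0): c = -1.9700 + 0.2000i → escape time 3
(row=3, col=1): c = -1.3900 + 0.2000i → escape time 6
(row=3, col=2): c = -0.8100 + 0.2000i → escape time 6
(row=3, col=3): c = -0.2300 + 0.2000i → escape time 6

Answer: 1222
1336
1356
3666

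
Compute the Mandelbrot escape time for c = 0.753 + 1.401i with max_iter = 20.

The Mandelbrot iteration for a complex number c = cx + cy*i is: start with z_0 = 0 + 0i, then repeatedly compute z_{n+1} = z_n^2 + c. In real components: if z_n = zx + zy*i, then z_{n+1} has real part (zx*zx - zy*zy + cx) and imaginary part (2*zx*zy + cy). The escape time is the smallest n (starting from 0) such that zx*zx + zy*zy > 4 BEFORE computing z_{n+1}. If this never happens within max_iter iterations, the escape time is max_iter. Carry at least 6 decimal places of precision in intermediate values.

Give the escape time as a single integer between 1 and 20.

Answer: 2

Derivation:
z_0 = 0 + 0i, c = 0.7530 + 1.4010i
Iter 1: z = 0.7530 + 1.4010i, |z|^2 = 2.5298
Iter 2: z = -0.6428 + 3.5109i, |z|^2 = 12.7396
Escaped at iteration 2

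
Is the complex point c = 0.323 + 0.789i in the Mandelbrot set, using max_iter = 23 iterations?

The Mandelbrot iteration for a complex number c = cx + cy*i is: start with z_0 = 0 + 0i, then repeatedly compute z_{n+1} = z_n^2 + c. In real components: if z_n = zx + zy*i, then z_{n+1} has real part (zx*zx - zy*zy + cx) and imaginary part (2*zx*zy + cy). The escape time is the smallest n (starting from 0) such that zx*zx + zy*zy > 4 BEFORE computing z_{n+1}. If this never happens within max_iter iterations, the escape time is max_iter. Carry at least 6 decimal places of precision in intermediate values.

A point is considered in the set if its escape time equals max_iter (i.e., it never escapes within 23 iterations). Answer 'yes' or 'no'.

z_0 = 0 + 0i, c = 0.3230 + 0.7890i
Iter 1: z = 0.3230 + 0.7890i, |z|^2 = 0.7269
Iter 2: z = -0.1952 + 1.2987i, |z|^2 = 1.7247
Iter 3: z = -1.3255 + 0.2820i, |z|^2 = 1.8365
Iter 4: z = 2.0004 + 0.0414i, |z|^2 = 4.0035
Escaped at iteration 4

Answer: no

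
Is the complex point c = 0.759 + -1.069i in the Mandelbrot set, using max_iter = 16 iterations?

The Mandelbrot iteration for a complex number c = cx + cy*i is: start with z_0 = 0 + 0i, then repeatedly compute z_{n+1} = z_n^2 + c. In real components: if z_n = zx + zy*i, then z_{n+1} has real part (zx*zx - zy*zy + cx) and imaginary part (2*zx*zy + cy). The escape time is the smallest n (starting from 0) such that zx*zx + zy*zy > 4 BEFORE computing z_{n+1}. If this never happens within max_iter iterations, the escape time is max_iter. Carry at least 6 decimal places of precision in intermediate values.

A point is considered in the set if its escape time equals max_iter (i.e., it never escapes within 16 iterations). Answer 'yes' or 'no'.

Answer: no

Derivation:
z_0 = 0 + 0i, c = 0.7590 + -1.0690i
Iter 1: z = 0.7590 + -1.0690i, |z|^2 = 1.7188
Iter 2: z = 0.1923 + -2.6917i, |z|^2 = 7.2825
Escaped at iteration 2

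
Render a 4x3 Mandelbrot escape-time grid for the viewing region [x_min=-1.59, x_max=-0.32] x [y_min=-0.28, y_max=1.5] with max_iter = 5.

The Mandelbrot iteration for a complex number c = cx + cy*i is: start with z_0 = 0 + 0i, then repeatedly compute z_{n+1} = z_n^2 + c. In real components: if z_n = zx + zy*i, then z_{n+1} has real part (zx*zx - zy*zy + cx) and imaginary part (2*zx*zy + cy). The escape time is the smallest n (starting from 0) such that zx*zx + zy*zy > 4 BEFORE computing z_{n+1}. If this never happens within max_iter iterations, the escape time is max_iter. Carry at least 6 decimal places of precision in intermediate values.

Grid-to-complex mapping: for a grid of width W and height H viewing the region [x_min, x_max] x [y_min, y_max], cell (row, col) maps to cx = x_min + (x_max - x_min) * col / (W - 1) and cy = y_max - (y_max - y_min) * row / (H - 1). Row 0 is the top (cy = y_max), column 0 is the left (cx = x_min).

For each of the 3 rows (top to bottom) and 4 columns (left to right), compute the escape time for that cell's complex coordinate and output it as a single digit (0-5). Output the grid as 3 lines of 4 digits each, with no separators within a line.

Answer: 1222
3355
4555

Derivation:
(row=0, col=0): c = -1.5900 + 1.5000i → escape time 1
(row=0, col=1): c = -1.1667 + 1.5000i → escape time 2
(row=0, col=2): c = -0.7433 + 1.5000i → escape time 2
(row=0, col=3): c = -0.3200 + 1.5000i → escape time 2
(row=1, col=0): c = -1.5900 + 0.6100i → escape time 3
(row=1, col=1): c = -1.1667 + 0.6100i → escape time 3
(row=1, col=2): c = -0.7433 + 0.6100i → escape time 5
(row=1, col=3): c = -0.3200 + 0.6100i → escape time 5
(row=2, col=0): c = -1.5900 + -0.2800i → escape time 4
(row=2, col=1): c = -1.1667 + -0.2800i → escape time 5
(row=2, col=2): c = -0.7433 + -0.2800i → escape time 5
(row=2, col=3): c = -0.3200 + -0.2800i → escape time 5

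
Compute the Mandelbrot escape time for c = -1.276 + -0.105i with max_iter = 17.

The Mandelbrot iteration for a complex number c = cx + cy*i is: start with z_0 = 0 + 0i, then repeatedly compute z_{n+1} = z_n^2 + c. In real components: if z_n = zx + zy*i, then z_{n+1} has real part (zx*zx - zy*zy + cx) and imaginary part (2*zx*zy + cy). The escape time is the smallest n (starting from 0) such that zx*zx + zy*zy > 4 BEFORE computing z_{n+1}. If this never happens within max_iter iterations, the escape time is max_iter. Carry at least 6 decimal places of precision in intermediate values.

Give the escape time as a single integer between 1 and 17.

z_0 = 0 + 0i, c = -1.2760 + -0.1050i
Iter 1: z = -1.2760 + -0.1050i, |z|^2 = 1.6392
Iter 2: z = 0.3412 + 0.1630i, |z|^2 = 0.1429
Iter 3: z = -1.1862 + 0.0062i, |z|^2 = 1.4070
Iter 4: z = 0.1310 + -0.1197i, |z|^2 = 0.0315
Iter 5: z = -1.2732 + -0.1363i, |z|^2 = 1.6396
Iter 6: z = 0.3264 + 0.2422i, |z|^2 = 0.1652
Iter 7: z = -1.2281 + 0.0531i, |z|^2 = 1.5111
Iter 8: z = 0.2295 + -0.2354i, |z|^2 = 0.1081
Iter 9: z = -1.2787 + -0.2130i, |z|^2 = 1.6806
Iter 10: z = 0.3138 + 0.4399i, |z|^2 = 0.2919
Iter 11: z = -1.3710 + 0.1711i, |z|^2 = 1.9089
Iter 12: z = 0.5744 + -0.5740i, |z|^2 = 0.6595
Iter 13: z = -1.2756 + -0.7645i, |z|^2 = 2.2115
Iter 14: z = -0.2333 + 1.8453i, |z|^2 = 3.4595
Iter 15: z = -4.6266 + -0.9662i, |z|^2 = 22.3390
Escaped at iteration 15

Answer: 15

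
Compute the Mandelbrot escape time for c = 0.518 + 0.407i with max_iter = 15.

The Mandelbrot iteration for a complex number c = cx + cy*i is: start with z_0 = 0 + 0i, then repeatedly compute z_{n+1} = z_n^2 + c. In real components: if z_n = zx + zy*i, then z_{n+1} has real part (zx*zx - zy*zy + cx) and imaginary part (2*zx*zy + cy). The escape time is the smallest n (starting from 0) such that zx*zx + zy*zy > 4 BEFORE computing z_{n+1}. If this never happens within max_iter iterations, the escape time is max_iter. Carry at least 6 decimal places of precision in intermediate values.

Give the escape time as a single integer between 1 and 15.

Answer: 5

Derivation:
z_0 = 0 + 0i, c = 0.5180 + 0.4070i
Iter 1: z = 0.5180 + 0.4070i, |z|^2 = 0.4340
Iter 2: z = 0.6207 + 0.8287i, |z|^2 = 1.0719
Iter 3: z = 0.2166 + 1.4356i, |z|^2 = 2.1080
Iter 4: z = -1.4962 + 1.0288i, |z|^2 = 3.2971
Iter 5: z = 1.6980 + -2.6717i, |z|^2 = 10.0211
Escaped at iteration 5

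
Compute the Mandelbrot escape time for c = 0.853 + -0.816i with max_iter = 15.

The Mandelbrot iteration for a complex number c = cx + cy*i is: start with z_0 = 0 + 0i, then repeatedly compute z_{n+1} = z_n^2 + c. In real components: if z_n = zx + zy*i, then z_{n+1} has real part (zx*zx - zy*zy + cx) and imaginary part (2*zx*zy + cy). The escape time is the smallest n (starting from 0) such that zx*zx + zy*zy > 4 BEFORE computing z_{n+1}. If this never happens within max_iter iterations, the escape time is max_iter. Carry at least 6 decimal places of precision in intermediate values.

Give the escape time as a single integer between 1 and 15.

z_0 = 0 + 0i, c = 0.8530 + -0.8160i
Iter 1: z = 0.8530 + -0.8160i, |z|^2 = 1.3935
Iter 2: z = 0.9148 + -2.2081i, |z|^2 = 5.7125
Escaped at iteration 2

Answer: 2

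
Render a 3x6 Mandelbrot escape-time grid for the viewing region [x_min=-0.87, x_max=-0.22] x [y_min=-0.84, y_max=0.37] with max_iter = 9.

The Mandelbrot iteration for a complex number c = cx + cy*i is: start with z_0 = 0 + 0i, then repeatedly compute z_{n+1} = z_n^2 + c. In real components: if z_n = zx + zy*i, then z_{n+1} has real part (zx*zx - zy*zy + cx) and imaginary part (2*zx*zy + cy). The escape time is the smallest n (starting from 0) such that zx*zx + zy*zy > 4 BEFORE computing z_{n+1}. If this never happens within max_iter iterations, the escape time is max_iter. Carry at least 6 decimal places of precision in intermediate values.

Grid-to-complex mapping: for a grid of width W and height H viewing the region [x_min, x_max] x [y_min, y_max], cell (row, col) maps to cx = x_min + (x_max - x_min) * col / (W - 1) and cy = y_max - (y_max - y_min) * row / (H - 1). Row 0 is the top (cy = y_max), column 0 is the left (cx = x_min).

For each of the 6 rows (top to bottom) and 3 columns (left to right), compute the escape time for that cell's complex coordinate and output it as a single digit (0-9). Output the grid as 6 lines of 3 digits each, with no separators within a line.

Answer: 799
999
999
799
599
449

Derivation:
(row=0, col=0): c = -0.8700 + 0.3700i → escape time 7
(row=0, col=1): c = -0.5450 + 0.3700i → escape time 9
(row=0, col=2): c = -0.2200 + 0.3700i → escape time 9
(row=1, col=0): c = -0.8700 + 0.1280i → escape time 9
(row=1, col=1): c = -0.5450 + 0.1280i → escape time 9
(row=1, col=2): c = -0.2200 + 0.1280i → escape time 9
(row=2, col=0): c = -0.8700 + -0.1140i → escape time 9
(row=2, col=1): c = -0.5450 + -0.1140i → escape time 9
(row=2, col=2): c = -0.2200 + -0.1140i → escape time 9
(row=3, col=0): c = -0.8700 + -0.3560i → escape time 7
(row=3, col=1): c = -0.5450 + -0.3560i → escape time 9
(row=3, col=2): c = -0.2200 + -0.3560i → escape time 9
(row=4, col=0): c = -0.8700 + -0.5980i → escape time 5
(row=4, col=1): c = -0.5450 + -0.5980i → escape time 9
(row=4, col=2): c = -0.2200 + -0.5980i → escape time 9
(row=5, col=0): c = -0.8700 + -0.8400i → escape time 4
(row=5, col=1): c = -0.5450 + -0.8400i → escape time 4
(row=5, col=2): c = -0.2200 + -0.8400i → escape time 9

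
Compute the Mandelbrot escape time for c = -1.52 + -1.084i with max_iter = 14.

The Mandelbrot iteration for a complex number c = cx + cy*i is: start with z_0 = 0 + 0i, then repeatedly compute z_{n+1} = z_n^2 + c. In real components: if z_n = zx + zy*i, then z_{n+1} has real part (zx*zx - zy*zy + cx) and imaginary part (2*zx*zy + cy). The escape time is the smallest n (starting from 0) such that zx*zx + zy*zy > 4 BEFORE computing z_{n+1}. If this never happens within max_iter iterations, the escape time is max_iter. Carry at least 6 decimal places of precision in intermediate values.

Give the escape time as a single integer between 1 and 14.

Answer: 2

Derivation:
z_0 = 0 + 0i, c = -1.5200 + -1.0840i
Iter 1: z = -1.5200 + -1.0840i, |z|^2 = 3.4855
Iter 2: z = -0.3847 + 2.2114i, |z|^2 = 5.0381
Escaped at iteration 2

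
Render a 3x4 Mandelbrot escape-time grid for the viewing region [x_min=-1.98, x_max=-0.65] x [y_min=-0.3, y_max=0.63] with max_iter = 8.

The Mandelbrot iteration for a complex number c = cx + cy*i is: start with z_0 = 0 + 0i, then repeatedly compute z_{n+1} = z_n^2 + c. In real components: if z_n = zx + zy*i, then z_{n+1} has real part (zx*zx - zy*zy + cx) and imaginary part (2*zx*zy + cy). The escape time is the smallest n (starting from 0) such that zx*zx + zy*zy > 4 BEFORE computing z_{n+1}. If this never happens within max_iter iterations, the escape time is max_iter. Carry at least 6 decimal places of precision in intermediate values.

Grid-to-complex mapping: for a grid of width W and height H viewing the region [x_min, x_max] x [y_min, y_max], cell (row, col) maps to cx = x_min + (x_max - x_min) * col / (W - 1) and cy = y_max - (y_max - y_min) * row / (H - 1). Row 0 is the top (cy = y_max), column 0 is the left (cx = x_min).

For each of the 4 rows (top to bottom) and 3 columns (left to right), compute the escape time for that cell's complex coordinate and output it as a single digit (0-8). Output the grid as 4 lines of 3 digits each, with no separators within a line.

Answer: 137
178
688
178

Derivation:
(row=0, col=0): c = -1.9800 + 0.6300i → escape time 1
(row=0, col=1): c = -1.3150 + 0.6300i → escape time 3
(row=0, col=2): c = -0.6500 + 0.6300i → escape time 7
(row=1, col=0): c = -1.9800 + 0.3200i → escape time 1
(row=1, col=1): c = -1.3150 + 0.3200i → escape time 7
(row=1, col=2): c = -0.6500 + 0.3200i → escape time 8
(row=2, col=0): c = -1.9800 + 0.0100i → escape time 6
(row=2, col=1): c = -1.3150 + 0.0100i → escape time 8
(row=2, col=2): c = -0.6500 + 0.0100i → escape time 8
(row=3, col=0): c = -1.9800 + -0.3000i → escape time 1
(row=3, col=1): c = -1.3150 + -0.3000i → escape time 7
(row=3, col=2): c = -0.6500 + -0.3000i → escape time 8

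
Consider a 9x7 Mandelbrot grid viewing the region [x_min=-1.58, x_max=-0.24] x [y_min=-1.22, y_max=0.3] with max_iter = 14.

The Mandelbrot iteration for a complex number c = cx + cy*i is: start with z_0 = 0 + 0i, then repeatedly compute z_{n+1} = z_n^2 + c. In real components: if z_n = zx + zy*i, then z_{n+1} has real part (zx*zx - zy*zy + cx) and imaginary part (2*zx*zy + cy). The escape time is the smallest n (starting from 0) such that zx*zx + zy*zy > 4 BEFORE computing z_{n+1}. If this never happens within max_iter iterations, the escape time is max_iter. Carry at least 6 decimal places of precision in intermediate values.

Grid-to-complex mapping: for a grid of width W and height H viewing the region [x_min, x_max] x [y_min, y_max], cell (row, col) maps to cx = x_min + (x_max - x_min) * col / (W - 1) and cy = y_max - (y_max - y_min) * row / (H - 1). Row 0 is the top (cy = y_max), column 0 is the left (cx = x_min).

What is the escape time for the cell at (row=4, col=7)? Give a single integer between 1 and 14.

z_0 = 0 + 0i, c = -0.4075 + -0.7133i
Iter 1: z = -0.4075 + -0.7133i, |z|^2 = 0.6749
Iter 2: z = -0.7503 + -0.1320i, |z|^2 = 0.5803
Iter 3: z = 0.1380 + -0.5153i, |z|^2 = 0.2846
Iter 4: z = -0.6540 + -0.8556i, |z|^2 = 1.1597
Iter 5: z = -0.7118 + 0.4057i, |z|^2 = 0.6713
Iter 6: z = -0.0655 + -1.2910i, |z|^2 = 1.6709
Iter 7: z = -2.0698 + -0.5443i, |z|^2 = 4.5803
Escaped at iteration 7

Answer: 7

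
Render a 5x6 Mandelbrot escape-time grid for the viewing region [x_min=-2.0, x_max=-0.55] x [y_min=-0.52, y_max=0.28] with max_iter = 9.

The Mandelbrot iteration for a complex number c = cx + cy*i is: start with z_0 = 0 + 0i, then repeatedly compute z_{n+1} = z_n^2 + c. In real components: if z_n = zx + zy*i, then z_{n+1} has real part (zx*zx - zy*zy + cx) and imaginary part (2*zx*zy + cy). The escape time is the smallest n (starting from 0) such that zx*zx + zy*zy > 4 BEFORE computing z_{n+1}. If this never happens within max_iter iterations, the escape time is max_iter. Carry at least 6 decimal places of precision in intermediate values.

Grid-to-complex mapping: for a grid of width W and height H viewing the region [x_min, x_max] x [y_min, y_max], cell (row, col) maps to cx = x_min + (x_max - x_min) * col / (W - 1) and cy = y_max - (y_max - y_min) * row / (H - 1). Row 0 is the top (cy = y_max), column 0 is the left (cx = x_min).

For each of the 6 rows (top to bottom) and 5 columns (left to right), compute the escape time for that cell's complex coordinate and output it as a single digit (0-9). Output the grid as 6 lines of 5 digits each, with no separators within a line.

(row=0, col=0): c = -2.0000 + 0.2800i → escape time 1
(row=0, col=1): c = -1.6375 + 0.2800i → escape time 4
(row=0, col=2): c = -1.2750 + 0.2800i → escape time 8
(row=0, col=3): c = -0.9125 + 0.2800i → escape time 9
(row=0, col=4): c = -0.5500 + 0.2800i → escape time 9
(row=1, col=0): c = -2.0000 + 0.1200i → escape time 1
(row=1, col=1): c = -1.6375 + 0.1200i → escape time 6
(row=1, col=2): c = -1.2750 + 0.1200i → escape time 9
(row=1, col=3): c = -0.9125 + 0.1200i → escape time 9
(row=1, col=4): c = -0.5500 + 0.1200i → escape time 9
(row=2, col=0): c = -2.0000 + -0.0400i → escape time 1
(row=2, col=1): c = -1.6375 + -0.0400i → escape time 8
(row=2, col=2): c = -1.2750 + -0.0400i → escape time 9
(row=2, col=3): c = -0.9125 + -0.0400i → escape time 9
(row=2, col=4): c = -0.5500 + -0.0400i → escape time 9
(row=3, col=0): c = -2.0000 + -0.2000i → escape time 1
(row=3, col=1): c = -1.6375 + -0.2000i → escape time 4
(row=3, col=2): c = -1.2750 + -0.2000i → escape time 9
(row=3, col=3): c = -0.9125 + -0.2000i → escape time 9
(row=3, col=4): c = -0.5500 + -0.2000i → escape time 9
(row=4, col=0): c = -2.0000 + -0.3600i → escape time 1
(row=4, col=1): c = -1.6375 + -0.3600i → escape time 4
(row=4, col=2): c = -1.2750 + -0.3600i → escape time 9
(row=4, col=3): c = -0.9125 + -0.3600i → escape time 7
(row=4, col=4): c = -0.5500 + -0.3600i → escape time 9
(row=5, col=0): c = -2.0000 + -0.5200i → escape time 1
(row=5, col=1): c = -1.6375 + -0.5200i → escape time 3
(row=5, col=2): c = -1.2750 + -0.5200i → escape time 4
(row=5, col=3): c = -0.9125 + -0.5200i → escape time 5
(row=5, col=4): c = -0.5500 + -0.5200i → escape time 9

Answer: 14899
16999
18999
14999
14979
13459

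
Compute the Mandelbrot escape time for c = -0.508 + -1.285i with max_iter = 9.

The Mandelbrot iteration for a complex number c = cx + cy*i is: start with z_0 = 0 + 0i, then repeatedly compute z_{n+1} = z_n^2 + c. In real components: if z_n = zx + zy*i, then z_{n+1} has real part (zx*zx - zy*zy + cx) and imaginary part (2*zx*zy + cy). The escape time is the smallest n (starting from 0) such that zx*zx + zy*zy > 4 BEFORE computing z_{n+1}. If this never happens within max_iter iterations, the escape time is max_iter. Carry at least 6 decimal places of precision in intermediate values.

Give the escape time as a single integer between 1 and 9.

z_0 = 0 + 0i, c = -0.5080 + -1.2850i
Iter 1: z = -0.5080 + -1.2850i, |z|^2 = 1.9093
Iter 2: z = -1.9012 + 0.0206i, |z|^2 = 3.6148
Iter 3: z = 3.1060 + -1.3632i, |z|^2 = 11.5054
Escaped at iteration 3

Answer: 3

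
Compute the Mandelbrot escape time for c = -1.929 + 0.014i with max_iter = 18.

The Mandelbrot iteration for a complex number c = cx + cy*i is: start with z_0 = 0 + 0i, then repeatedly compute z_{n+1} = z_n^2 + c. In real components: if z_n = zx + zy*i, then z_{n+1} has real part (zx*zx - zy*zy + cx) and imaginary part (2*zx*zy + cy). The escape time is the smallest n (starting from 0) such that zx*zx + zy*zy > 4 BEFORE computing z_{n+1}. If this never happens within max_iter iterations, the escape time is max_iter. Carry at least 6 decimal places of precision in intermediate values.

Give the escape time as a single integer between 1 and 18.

z_0 = 0 + 0i, c = -1.9290 + 0.0140i
Iter 1: z = -1.9290 + 0.0140i, |z|^2 = 3.7212
Iter 2: z = 1.7918 + -0.0400i, |z|^2 = 3.2123
Iter 3: z = 1.2801 + -0.1294i, |z|^2 = 1.6554
Iter 4: z = -0.3071 + -0.3173i, |z|^2 = 0.1949
Iter 5: z = -1.9354 + 0.2088i, |z|^2 = 3.7893
Iter 6: z = 1.7730 + -0.7944i, |z|^2 = 3.7747
Iter 7: z = 0.5836 + -2.8029i, |z|^2 = 8.1971
Escaped at iteration 7

Answer: 7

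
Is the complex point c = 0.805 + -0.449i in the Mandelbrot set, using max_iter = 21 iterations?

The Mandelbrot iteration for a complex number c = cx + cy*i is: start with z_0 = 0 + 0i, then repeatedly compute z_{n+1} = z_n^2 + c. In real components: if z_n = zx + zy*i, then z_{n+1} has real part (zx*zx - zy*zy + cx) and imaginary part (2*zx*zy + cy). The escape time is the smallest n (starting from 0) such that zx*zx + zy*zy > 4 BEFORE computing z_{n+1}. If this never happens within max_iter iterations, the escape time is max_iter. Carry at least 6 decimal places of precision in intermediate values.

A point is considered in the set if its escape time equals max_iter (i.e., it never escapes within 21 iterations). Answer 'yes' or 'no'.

Answer: no

Derivation:
z_0 = 0 + 0i, c = 0.8050 + -0.4490i
Iter 1: z = 0.8050 + -0.4490i, |z|^2 = 0.8496
Iter 2: z = 1.2514 + -1.1719i, |z|^2 = 2.9394
Iter 3: z = 0.9977 + -3.3821i, |z|^2 = 12.4338
Escaped at iteration 3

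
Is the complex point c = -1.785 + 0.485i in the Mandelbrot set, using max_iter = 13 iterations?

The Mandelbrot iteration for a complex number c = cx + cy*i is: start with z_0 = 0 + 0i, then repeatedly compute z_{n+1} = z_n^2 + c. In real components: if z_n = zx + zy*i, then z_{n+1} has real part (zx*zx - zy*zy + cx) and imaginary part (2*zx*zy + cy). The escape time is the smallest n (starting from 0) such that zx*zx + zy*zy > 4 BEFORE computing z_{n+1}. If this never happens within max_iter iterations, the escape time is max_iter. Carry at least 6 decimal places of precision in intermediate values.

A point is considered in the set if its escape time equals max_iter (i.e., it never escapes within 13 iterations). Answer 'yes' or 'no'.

Answer: no

Derivation:
z_0 = 0 + 0i, c = -1.7850 + 0.4850i
Iter 1: z = -1.7850 + 0.4850i, |z|^2 = 3.4214
Iter 2: z = 1.1660 + -1.2464i, |z|^2 = 2.9132
Iter 3: z = -1.9791 + -2.4217i, |z|^2 = 9.7815
Escaped at iteration 3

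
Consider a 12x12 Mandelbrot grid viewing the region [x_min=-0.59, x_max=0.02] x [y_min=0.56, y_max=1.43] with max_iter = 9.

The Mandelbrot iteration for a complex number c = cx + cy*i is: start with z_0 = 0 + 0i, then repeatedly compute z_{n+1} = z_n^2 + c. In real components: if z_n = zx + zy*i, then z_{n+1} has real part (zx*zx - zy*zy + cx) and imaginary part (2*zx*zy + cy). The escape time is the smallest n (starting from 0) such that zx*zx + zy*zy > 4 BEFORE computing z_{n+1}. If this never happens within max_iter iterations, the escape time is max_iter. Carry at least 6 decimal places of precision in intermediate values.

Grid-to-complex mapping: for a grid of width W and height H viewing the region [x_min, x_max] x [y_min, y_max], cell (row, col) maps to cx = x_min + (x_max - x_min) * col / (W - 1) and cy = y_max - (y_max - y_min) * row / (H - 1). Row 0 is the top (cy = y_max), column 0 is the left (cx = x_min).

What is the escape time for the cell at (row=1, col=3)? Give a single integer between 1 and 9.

Answer: 2

Derivation:
z_0 = 0 + 0i, c = -0.4236 + 1.3509i
Iter 1: z = -0.4236 + 1.3509i, |z|^2 = 2.0044
Iter 2: z = -2.0691 + 0.2063i, |z|^2 = 4.3238
Escaped at iteration 2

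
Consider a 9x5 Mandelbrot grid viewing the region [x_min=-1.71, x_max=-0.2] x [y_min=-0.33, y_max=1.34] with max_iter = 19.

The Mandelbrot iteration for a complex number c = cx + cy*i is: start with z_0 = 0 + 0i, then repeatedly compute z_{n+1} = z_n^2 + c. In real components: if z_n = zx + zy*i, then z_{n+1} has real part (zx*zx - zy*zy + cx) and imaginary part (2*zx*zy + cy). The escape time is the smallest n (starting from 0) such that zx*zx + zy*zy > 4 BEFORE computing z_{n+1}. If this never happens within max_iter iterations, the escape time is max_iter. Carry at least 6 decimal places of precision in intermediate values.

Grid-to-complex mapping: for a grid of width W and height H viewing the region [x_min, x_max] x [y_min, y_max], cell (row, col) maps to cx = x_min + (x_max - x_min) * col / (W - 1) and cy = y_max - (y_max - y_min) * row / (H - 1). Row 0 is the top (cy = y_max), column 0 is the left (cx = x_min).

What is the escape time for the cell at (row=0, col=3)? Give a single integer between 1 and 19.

Answer: 2

Derivation:
z_0 = 0 + 0i, c = -1.1437 + 1.3400i
Iter 1: z = -1.1437 + 1.3400i, |z|^2 = 3.1038
Iter 2: z = -1.6312 + -1.7252i, |z|^2 = 5.6373
Escaped at iteration 2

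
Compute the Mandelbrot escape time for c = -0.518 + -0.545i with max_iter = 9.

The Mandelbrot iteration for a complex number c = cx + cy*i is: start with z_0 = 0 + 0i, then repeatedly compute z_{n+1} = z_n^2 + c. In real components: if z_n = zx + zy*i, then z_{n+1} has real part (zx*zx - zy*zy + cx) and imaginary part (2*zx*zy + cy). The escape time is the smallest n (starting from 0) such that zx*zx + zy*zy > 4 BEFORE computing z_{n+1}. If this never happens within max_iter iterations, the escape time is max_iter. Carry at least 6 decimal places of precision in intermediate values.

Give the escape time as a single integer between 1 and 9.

Answer: 9

Derivation:
z_0 = 0 + 0i, c = -0.5180 + -0.5450i
Iter 1: z = -0.5180 + -0.5450i, |z|^2 = 0.5653
Iter 2: z = -0.5467 + 0.0196i, |z|^2 = 0.2993
Iter 3: z = -0.2195 + -0.5665i, |z|^2 = 0.3691
Iter 4: z = -0.7907 + -0.2963i, |z|^2 = 0.7130
Iter 5: z = 0.0194 + -0.0764i, |z|^2 = 0.0062
Iter 6: z = -0.5235 + -0.5480i, |z|^2 = 0.5743
Iter 7: z = -0.5442 + 0.0287i, |z|^2 = 0.2970
Iter 8: z = -0.2226 + -0.5762i, |z|^2 = 0.3816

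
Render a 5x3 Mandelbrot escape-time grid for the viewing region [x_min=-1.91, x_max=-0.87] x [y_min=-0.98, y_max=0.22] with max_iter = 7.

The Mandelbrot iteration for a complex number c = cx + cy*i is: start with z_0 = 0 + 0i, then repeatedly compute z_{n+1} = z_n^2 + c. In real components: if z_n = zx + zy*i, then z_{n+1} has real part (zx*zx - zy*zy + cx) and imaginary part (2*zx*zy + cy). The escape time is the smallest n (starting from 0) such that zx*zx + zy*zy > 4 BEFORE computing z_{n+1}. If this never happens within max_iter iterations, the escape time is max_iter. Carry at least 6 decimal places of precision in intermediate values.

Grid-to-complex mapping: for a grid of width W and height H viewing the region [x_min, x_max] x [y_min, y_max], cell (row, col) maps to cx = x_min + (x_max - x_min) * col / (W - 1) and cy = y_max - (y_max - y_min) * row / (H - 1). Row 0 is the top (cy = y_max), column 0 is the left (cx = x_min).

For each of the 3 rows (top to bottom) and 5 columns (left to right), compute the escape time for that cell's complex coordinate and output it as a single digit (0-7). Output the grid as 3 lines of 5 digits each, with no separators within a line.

(row=0, col=0): c = -1.9100 + 0.2200i → escape time 4
(row=0, col=1): c = -1.6500 + 0.2200i → escape time 4
(row=0, col=2): c = -1.3900 + 0.2200i → escape time 6
(row=0, col=3): c = -1.1300 + 0.2200i → escape time 7
(row=0, col=4): c = -0.8700 + 0.2200i → escape time 7
(row=1, col=0): c = -1.9100 + -0.3800i → escape time 3
(row=1, col=1): c = -1.6500 + -0.3800i → escape time 4
(row=1, col=2): c = -1.3900 + -0.3800i → escape time 5
(row=1, col=3): c = -1.1300 + -0.3800i → escape time 7
(row=1, col=4): c = -0.8700 + -0.3800i → escape time 7
(row=2, col=0): c = -1.9100 + -0.9800i → escape time 1
(row=2, col=1): c = -1.6500 + -0.9800i → escape time 2
(row=2, col=2): c = -1.3900 + -0.9800i → escape time 3
(row=2, col=3): c = -1.1300 + -0.9800i → escape time 3
(row=2, col=4): c = -0.8700 + -0.9800i → escape time 3

Answer: 44677
34577
12333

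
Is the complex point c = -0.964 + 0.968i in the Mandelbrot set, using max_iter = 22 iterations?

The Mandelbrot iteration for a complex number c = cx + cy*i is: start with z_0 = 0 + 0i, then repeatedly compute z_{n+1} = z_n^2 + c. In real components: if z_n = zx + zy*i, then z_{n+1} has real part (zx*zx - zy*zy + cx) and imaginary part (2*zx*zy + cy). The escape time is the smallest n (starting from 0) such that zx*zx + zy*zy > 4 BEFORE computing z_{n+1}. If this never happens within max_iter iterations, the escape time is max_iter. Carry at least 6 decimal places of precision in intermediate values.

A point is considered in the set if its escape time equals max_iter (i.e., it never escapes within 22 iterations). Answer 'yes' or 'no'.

Answer: no

Derivation:
z_0 = 0 + 0i, c = -0.9640 + 0.9680i
Iter 1: z = -0.9640 + 0.9680i, |z|^2 = 1.8663
Iter 2: z = -0.9717 + -0.8983i, |z|^2 = 1.7512
Iter 3: z = -0.8267 + 2.7138i, |z|^2 = 8.0482
Escaped at iteration 3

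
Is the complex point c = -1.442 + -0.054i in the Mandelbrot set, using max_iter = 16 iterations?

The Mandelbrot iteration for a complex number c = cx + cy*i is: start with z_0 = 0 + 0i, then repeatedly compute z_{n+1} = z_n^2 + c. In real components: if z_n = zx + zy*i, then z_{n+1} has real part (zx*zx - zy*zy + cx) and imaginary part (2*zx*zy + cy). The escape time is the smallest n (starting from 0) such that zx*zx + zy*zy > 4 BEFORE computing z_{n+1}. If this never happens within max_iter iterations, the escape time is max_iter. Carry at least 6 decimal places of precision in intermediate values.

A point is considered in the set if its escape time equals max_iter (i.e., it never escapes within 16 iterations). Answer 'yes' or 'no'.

z_0 = 0 + 0i, c = -1.4420 + -0.0540i
Iter 1: z = -1.4420 + -0.0540i, |z|^2 = 2.0823
Iter 2: z = 0.6344 + 0.1017i, |z|^2 = 0.4129
Iter 3: z = -1.0498 + 0.0751i, |z|^2 = 1.1078
Iter 4: z = -0.3455 + -0.2117i, |z|^2 = 0.1642
Iter 5: z = -1.3674 + 0.0923i, |z|^2 = 1.8784
Iter 6: z = 0.4194 + -0.3063i, |z|^2 = 0.2697
Iter 7: z = -1.3600 + -0.3109i, |z|^2 = 1.9462
Iter 8: z = 0.3109 + 0.7917i, |z|^2 = 0.7234
Iter 9: z = -1.9721 + 0.4382i, |z|^2 = 4.0814
Escaped at iteration 9

Answer: no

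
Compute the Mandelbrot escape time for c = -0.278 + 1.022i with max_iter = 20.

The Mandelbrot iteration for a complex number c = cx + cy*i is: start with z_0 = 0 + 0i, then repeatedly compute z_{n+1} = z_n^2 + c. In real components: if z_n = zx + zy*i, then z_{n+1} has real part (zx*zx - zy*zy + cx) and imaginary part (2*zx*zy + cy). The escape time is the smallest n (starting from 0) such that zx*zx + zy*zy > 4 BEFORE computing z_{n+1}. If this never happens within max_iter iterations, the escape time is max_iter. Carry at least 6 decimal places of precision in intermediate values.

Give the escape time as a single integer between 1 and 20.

Answer: 5

Derivation:
z_0 = 0 + 0i, c = -0.2780 + 1.0220i
Iter 1: z = -0.2780 + 1.0220i, |z|^2 = 1.1218
Iter 2: z = -1.2452 + 0.4538i, |z|^2 = 1.7564
Iter 3: z = 1.0666 + -0.1081i, |z|^2 = 1.1494
Iter 4: z = 0.8480 + 0.7915i, |z|^2 = 1.3455
Iter 5: z = -0.1853 + 2.3643i, |z|^2 = 5.6244
Escaped at iteration 5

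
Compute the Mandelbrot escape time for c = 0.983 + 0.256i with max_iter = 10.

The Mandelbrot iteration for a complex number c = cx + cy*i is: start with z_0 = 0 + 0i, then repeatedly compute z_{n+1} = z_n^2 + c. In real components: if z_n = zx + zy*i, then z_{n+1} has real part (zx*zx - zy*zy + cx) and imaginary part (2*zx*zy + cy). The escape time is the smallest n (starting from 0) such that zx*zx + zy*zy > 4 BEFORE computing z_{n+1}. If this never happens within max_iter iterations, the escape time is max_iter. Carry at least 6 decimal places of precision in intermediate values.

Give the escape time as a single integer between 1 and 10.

z_0 = 0 + 0i, c = 0.9830 + 0.2560i
Iter 1: z = 0.9830 + 0.2560i, |z|^2 = 1.0318
Iter 2: z = 1.8838 + 0.7593i, |z|^2 = 4.1251
Escaped at iteration 2

Answer: 2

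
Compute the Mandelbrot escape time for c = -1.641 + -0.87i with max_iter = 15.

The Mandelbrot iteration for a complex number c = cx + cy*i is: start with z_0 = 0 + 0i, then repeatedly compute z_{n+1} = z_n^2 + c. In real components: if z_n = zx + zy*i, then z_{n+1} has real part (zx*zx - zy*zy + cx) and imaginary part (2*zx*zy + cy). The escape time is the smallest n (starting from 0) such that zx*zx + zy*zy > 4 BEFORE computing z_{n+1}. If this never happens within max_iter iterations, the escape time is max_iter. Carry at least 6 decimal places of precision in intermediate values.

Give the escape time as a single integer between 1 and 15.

z_0 = 0 + 0i, c = -1.6410 + -0.8700i
Iter 1: z = -1.6410 + -0.8700i, |z|^2 = 3.4498
Iter 2: z = 0.2950 + 1.9853i, |z|^2 = 4.0286
Escaped at iteration 2

Answer: 2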